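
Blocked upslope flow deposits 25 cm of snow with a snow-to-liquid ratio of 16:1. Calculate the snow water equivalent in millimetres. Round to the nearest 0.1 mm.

SWE ≈ 15.6 mm

SWE = snow depth / ratio = 25 cm / 16 = 1.562 cm = 15.6 mm.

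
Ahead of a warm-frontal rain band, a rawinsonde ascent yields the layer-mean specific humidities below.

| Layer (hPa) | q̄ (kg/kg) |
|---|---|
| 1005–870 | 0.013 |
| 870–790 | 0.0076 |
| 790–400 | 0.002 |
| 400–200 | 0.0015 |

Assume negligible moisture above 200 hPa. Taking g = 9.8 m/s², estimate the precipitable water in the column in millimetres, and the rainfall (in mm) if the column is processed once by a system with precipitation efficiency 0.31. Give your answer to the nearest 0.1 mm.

Precipitable water is the column-integrated vapour mass per unit area: PW = (1/g) Σ q̄ Δp, with q in kg/kg and Δp in Pa (1 kg/m² of water = 1 mm).
Layer 1005–870 hPa: Δp = 135 hPa = 13500 Pa, q̄ = 0.013 kg/kg → 0.013 × 13500 / 9.8 = 17.91 mm
Layer 870–790 hPa: Δp = 80 hPa = 8000 Pa, q̄ = 0.0076 kg/kg → 0.0076 × 8000 / 9.8 = 6.20 mm
Layer 790–400 hPa: Δp = 390 hPa = 39000 Pa, q̄ = 0.002 kg/kg → 0.002 × 39000 / 9.8 = 7.96 mm
Layer 400–200 hPa: Δp = 200 hPa = 20000 Pa, q̄ = 0.0015 kg/kg → 0.0015 × 20000 / 9.8 = 3.06 mm
PW = 17.91 + 6.20 + 7.96 + 3.06 = 35.13 ≈ 35.1 mm.
Rainfall = ε × PW = 0.31 × 35.1 = 10.9 mm.

PW ≈ 35.1 mm; rainfall ≈ 10.9 mm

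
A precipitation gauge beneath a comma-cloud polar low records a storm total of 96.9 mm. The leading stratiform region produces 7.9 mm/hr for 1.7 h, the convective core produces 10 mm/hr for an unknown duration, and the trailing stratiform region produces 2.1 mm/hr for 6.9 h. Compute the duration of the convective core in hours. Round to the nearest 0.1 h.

duration ≈ 6.9 h

Known phases: 7.9 × 1.7 + 2.1 × 6.9 = 13.43 + 14.49 = 27.92 mm.
Remaining depth = 96.9 − 27.92 = 68.98 mm.
Duration = 68.98 / 10 = 6.9 h.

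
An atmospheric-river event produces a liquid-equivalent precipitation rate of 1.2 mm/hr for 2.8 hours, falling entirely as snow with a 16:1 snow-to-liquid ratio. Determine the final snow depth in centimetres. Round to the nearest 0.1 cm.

Liquid-equivalent depth = 1.2 × 2.8 = 3.36 mm.
Snow depth = 3.36 mm × 16 = 53.76 mm = 5.4 cm.

snow depth ≈ 5.4 cm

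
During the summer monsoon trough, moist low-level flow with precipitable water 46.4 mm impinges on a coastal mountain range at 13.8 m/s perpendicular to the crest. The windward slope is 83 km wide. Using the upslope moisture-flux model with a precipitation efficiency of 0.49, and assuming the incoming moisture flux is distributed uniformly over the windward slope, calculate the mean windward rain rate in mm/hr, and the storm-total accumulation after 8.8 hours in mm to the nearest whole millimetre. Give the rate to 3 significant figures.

R ≈ 13.6 mm/hr; total ≈ 120 mm

Incoming column moisture flux per unit ridge length: F = V × PW = 13.8 × 46.4 = 640.32 mm·m/s.
Spread over the 83 km slope with efficiency ε = 0.49: R = ε·F/W = 0.49 × 640.32 / 83000 m = 3.780e-03 mm/s.
R = 3.780e-03 × 3600 = 13.6 mm/hr.
Over 8.8 h: total = 13.6 × 8.8 = 119.68 ≈ 120 mm.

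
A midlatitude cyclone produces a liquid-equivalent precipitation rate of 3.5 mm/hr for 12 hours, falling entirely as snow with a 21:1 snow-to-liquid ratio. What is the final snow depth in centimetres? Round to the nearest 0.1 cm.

snow depth ≈ 88.2 cm

Liquid-equivalent depth = 3.5 × 12 = 42 mm.
Snow depth = 42 mm × 21 = 882 mm = 88.2 cm.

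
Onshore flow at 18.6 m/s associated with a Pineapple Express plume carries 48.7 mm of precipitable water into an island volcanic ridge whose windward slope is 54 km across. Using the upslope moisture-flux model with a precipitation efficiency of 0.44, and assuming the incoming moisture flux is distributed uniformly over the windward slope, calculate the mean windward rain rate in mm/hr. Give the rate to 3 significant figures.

Incoming column moisture flux per unit ridge length: F = V × PW = 18.6 × 48.7 = 905.82 mm·m/s.
Spread over the 54 km slope with efficiency ε = 0.44: R = ε·F/W = 0.44 × 905.82 / 54000 m = 7.381e-03 mm/s.
R = 7.381e-03 × 3600 = 26.6 mm/hr.

R ≈ 26.6 mm/hr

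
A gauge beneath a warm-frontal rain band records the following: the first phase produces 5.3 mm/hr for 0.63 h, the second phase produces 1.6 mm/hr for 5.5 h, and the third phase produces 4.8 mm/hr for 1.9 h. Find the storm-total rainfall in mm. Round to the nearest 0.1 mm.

Total = Σ Rᵢ Δtᵢ = 5.3 × 0.63 + 1.6 × 5.5 + 4.8 × 1.9
      = 3.339 + 8.8 + 9.12 = 21.3 mm.

total ≈ 21.3 mm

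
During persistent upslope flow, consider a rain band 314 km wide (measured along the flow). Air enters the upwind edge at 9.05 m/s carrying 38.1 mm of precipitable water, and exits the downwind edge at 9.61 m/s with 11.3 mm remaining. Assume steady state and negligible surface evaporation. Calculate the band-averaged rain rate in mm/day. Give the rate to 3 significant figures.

R ≈ 65.0 mm/day

Column moisture flux per unit crosswind length is F = V × PW.
Inflow: F_in = 9.05 × 38.1 = 344.805 mm·m/s
Outflow: F_out = 9.61 × 11.3 = 108.593 mm·m/s
Steady-state rate R = (F_in − F_out)/L = (344.805 − 108.593) / 314000 m = 7.523e-04 mm/s.
R = 7.523e-04 × 3600 × 24 = 65.0 mm/day.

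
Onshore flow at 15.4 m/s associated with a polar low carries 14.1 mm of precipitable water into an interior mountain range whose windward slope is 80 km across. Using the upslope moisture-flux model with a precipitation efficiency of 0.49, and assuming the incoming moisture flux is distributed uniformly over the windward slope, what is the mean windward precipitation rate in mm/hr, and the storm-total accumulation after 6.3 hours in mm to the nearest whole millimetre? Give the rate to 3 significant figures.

Incoming column moisture flux per unit ridge length: F = V × PW = 15.4 × 14.1 = 217.14 mm·m/s.
Spread over the 80 km slope with efficiency ε = 0.49: R = ε·F/W = 0.49 × 217.14 / 80000 m = 1.330e-03 mm/s.
R = 1.330e-03 × 3600 = 4.79 mm/hr.
Over 6.3 h: total = 4.79 × 6.3 = 30.177 ≈ 30 mm.

R ≈ 4.79 mm/hr; total ≈ 30 mm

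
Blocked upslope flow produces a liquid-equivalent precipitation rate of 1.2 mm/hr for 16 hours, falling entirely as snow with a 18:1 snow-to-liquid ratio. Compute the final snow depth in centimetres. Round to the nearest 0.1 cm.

Liquid-equivalent depth = 1.2 × 16 = 19.2 mm.
Snow depth = 19.2 mm × 18 = 345.6 mm = 34.6 cm.

snow depth ≈ 34.6 cm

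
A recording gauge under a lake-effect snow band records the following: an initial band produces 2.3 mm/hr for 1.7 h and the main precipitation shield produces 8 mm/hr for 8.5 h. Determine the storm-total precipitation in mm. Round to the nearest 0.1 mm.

Total = Σ Rᵢ Δtᵢ = 2.3 × 1.7 + 8 × 8.5
      = 3.91 + 68 = 71.9 mm.

total ≈ 71.9 mm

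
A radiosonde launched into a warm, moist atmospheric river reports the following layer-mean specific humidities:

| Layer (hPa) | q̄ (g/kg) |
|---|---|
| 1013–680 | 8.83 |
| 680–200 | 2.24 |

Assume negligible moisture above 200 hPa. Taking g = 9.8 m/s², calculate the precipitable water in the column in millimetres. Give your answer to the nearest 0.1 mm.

PW ≈ 41.0 mm

Precipitable water is the column-integrated vapour mass per unit area: PW = (1/g) Σ q̄ Δp, with q in kg/kg and Δp in Pa (1 kg/m² of water = 1 mm).
Layer 1013–680 hPa: Δp = 333 hPa = 33300 Pa, q̄ = 0.00883 kg/kg → 0.00883 × 33300 / 9.8 = 30.00 mm
Layer 680–200 hPa: Δp = 480 hPa = 48000 Pa, q̄ = 0.00224 kg/kg → 0.00224 × 48000 / 9.8 = 10.97 mm
PW = 30.00 + 10.97 = 40.97 ≈ 41.0 mm.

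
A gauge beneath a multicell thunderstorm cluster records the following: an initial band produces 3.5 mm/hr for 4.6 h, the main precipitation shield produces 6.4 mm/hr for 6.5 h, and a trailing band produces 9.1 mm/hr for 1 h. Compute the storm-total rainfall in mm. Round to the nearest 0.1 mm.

Total = Σ Rᵢ Δtᵢ = 3.5 × 4.6 + 6.4 × 6.5 + 9.1 × 1
      = 16.1 + 41.6 + 9.1 = 66.8 mm.

total ≈ 66.8 mm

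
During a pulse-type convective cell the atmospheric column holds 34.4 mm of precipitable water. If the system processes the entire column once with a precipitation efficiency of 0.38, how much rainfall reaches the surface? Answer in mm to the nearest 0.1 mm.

rainfall ≈ 13.1 mm

Rainfall = ε × PW = 0.38 × 34.4 = 13.1 mm.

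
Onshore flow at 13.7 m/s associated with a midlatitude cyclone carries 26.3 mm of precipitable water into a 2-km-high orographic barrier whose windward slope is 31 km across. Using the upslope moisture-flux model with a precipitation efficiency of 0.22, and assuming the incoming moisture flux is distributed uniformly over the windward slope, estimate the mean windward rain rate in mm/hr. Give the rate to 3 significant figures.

R ≈ 9.21 mm/hr

Incoming column moisture flux per unit ridge length: F = V × PW = 13.7 × 26.3 = 360.31 mm·m/s.
Spread over the 31 km slope with efficiency ε = 0.22: R = ε·F/W = 0.22 × 360.31 / 31000 m = 2.557e-03 mm/s.
R = 2.557e-03 × 3600 = 9.21 mm/hr.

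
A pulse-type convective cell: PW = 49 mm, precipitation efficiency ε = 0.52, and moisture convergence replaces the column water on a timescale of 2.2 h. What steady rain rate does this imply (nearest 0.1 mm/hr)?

Each overturning extracts ε × PW = 0.52 × 49 = 25.48 mm.
Rate = ε·PW / τ = 25.48 / 2.2 h = 11.6 mm/hr.

R ≈ 11.6 mm/hr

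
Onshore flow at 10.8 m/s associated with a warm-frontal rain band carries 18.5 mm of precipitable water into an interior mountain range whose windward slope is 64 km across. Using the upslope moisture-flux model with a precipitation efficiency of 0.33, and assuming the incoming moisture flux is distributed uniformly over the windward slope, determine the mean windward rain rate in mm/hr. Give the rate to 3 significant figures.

R ≈ 3.71 mm/hr

Incoming column moisture flux per unit ridge length: F = V × PW = 10.8 × 18.5 = 199.8 mm·m/s.
Spread over the 64 km slope with efficiency ε = 0.33: R = ε·F/W = 0.33 × 199.8 / 64000 m = 1.030e-03 mm/s.
R = 1.030e-03 × 3600 = 3.71 mm/hr.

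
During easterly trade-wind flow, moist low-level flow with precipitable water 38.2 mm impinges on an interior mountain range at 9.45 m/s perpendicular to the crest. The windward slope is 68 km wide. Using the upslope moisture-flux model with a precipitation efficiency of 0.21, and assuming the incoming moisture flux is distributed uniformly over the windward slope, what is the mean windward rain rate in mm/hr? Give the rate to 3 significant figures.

R ≈ 4.01 mm/hr

Incoming column moisture flux per unit ridge length: F = V × PW = 9.45 × 38.2 = 360.99 mm·m/s.
Spread over the 68 km slope with efficiency ε = 0.21: R = ε·F/W = 0.21 × 360.99 / 68000 m = 1.115e-03 mm/s.
R = 1.115e-03 × 3600 = 4.01 mm/hr.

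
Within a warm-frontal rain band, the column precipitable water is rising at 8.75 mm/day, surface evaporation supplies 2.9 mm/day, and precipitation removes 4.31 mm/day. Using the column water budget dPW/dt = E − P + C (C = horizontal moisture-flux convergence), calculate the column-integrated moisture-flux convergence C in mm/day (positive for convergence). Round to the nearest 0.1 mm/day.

dPW/dt = +8.75 mm/day.
C = dPW/dt − E + P = (+8.75) − 2.9 + 4.31 = 10.2 mm/day.

C ≈ 10.2 mm/day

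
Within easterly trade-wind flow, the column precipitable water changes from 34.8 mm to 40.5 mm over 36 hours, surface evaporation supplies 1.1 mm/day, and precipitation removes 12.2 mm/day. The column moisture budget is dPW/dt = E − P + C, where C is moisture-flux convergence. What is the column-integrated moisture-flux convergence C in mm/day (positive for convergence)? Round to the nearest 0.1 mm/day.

dPW/dt = (40.5 − 34.8) mm / (36/24 day) = +3.800 mm/day.
C = dPW/dt − E + P = (+3.800) − 1.1 + 12.2 = 14.9 mm/day.

C ≈ 14.9 mm/day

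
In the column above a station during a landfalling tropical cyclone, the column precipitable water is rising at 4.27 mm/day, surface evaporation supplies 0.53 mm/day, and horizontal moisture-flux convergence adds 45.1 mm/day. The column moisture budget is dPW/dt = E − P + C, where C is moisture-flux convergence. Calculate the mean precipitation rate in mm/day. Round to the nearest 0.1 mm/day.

dPW/dt = +4.27 mm/day.
P = E + C − dPW/dt = 0.53 + (45.1) − (+4.27) = 41.4 mm/day.

P ≈ 41.4 mm/day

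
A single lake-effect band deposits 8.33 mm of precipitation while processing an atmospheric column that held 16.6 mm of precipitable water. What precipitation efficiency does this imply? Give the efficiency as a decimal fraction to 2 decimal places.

ε = precipitation / PW = 8.33 / 16.6 = 0.50.

ε ≈ 0.50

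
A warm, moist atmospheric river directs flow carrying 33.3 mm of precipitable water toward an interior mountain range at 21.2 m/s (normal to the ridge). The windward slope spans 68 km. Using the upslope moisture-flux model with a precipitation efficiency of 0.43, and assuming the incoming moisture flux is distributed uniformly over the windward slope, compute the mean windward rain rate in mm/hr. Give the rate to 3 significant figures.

R ≈ 16.1 mm/hr

Incoming column moisture flux per unit ridge length: F = V × PW = 21.2 × 33.3 = 705.96 mm·m/s.
Spread over the 68 km slope with efficiency ε = 0.43: R = ε·F/W = 0.43 × 705.96 / 68000 m = 4.464e-03 mm/s.
R = 4.464e-03 × 3600 = 16.1 mm/hr.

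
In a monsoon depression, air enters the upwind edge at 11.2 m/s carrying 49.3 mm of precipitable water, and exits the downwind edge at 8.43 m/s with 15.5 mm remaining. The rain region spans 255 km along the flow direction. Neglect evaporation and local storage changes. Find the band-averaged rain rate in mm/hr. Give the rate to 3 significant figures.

Column moisture flux per unit crosswind length is F = V × PW.
Inflow: F_in = 11.2 × 49.3 = 552.16 mm·m/s
Outflow: F_out = 8.43 × 15.5 = 130.665 mm·m/s
Steady-state rate R = (F_in − F_out)/L = (552.16 − 130.665) / 255000 m = 1.653e-03 mm/s.
R = 1.653e-03 × 3600 = 5.95 mm/hr.

R ≈ 5.95 mm/hr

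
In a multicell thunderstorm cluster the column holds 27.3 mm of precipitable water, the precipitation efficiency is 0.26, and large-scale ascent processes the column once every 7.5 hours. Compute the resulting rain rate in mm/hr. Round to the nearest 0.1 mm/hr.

R ≈ 0.9 mm/hr

Each overturning extracts ε × PW = 0.26 × 27.3 = 7.098 mm.
Rate = ε·PW / τ = 7.098 / 7.5 h = 0.9 mm/hr.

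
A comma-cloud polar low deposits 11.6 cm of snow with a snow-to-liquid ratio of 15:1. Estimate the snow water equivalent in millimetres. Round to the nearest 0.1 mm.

SWE ≈ 7.7 mm

SWE = snow depth / ratio = 11.6 cm / 15 = 0.773 cm = 7.7 mm.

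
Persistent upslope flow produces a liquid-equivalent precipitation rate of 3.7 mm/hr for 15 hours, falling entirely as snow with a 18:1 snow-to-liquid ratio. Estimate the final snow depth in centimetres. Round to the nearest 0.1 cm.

snow depth ≈ 99.9 cm

Liquid-equivalent depth = 3.7 × 15 = 55.5 mm.
Snow depth = 55.5 mm × 18 = 999 mm = 99.9 cm.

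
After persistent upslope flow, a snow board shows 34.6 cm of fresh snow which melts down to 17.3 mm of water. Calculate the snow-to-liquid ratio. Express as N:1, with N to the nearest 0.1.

Ratio = snow depth / SWE = 346 mm / 17.3 mm = 20.0, i.e. 20.0:1.

ratio ≈ 20.0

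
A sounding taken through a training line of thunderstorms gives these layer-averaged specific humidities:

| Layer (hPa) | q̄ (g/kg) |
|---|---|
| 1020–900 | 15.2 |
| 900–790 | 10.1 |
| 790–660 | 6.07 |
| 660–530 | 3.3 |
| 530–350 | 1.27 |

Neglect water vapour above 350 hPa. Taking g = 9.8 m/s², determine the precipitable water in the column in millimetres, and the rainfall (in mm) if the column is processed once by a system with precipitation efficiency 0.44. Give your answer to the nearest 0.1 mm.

PW ≈ 44.7 mm; rainfall ≈ 19.7 mm

Precipitable water is the column-integrated vapour mass per unit area: PW = (1/g) Σ q̄ Δp, with q in kg/kg and Δp in Pa (1 kg/m² of water = 1 mm).
Layer 1020–900 hPa: Δp = 120 hPa = 12000 Pa, q̄ = 0.0152 kg/kg → 0.0152 × 12000 / 9.8 = 18.61 mm
Layer 900–790 hPa: Δp = 110 hPa = 11000 Pa, q̄ = 0.0101 kg/kg → 0.0101 × 11000 / 9.8 = 11.34 mm
Layer 790–660 hPa: Δp = 130 hPa = 13000 Pa, q̄ = 0.00607 kg/kg → 0.00607 × 13000 / 9.8 = 8.05 mm
Layer 660–530 hPa: Δp = 130 hPa = 13000 Pa, q̄ = 0.0033 kg/kg → 0.0033 × 13000 / 9.8 = 4.38 mm
Layer 530–350 hPa: Δp = 180 hPa = 18000 Pa, q̄ = 0.00127 kg/kg → 0.00127 × 18000 / 9.8 = 2.33 mm
PW = 18.61 + 11.34 + 8.05 + 4.38 + 2.33 = 44.71 ≈ 44.7 mm.
Rainfall = ε × PW = 0.44 × 44.7 = 19.7 mm.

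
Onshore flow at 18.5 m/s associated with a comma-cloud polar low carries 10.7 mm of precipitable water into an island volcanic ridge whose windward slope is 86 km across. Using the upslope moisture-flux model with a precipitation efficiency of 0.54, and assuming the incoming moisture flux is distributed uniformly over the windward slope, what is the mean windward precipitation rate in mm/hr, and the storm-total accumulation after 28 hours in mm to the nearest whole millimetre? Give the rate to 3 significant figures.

R ≈ 4.47 mm/hr; total ≈ 125 mm

Incoming column moisture flux per unit ridge length: F = V × PW = 18.5 × 10.7 = 197.95 mm·m/s.
Spread over the 86 km slope with efficiency ε = 0.54: R = ε·F/W = 0.54 × 197.95 / 86000 m = 1.243e-03 mm/s.
R = 1.243e-03 × 3600 = 4.47 mm/hr.
Over 28 h: total = 4.47 × 28 = 125.16 ≈ 125 mm.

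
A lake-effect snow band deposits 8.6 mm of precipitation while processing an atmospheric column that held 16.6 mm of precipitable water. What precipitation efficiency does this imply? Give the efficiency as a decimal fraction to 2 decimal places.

ε = precipitation / PW = 8.6 / 16.6 = 0.52.

ε ≈ 0.52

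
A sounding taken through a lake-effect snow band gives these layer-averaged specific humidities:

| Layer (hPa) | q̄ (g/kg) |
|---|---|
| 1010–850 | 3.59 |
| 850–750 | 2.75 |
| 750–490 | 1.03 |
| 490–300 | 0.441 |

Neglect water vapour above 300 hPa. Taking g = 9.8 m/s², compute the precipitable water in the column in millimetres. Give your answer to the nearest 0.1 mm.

PW ≈ 12.3 mm

Precipitable water is the column-integrated vapour mass per unit area: PW = (1/g) Σ q̄ Δp, with q in kg/kg and Δp in Pa (1 kg/m² of water = 1 mm).
Layer 1010–850 hPa: Δp = 160 hPa = 16000 Pa, q̄ = 0.00359 kg/kg → 0.00359 × 16000 / 9.8 = 5.86 mm
Layer 850–750 hPa: Δp = 100 hPa = 10000 Pa, q̄ = 0.00275 kg/kg → 0.00275 × 10000 / 9.8 = 2.81 mm
Layer 750–490 hPa: Δp = 260 hPa = 26000 Pa, q̄ = 0.00103 kg/kg → 0.00103 × 26000 / 9.8 = 2.73 mm
Layer 490–300 hPa: Δp = 190 hPa = 19000 Pa, q̄ = 0.000441 kg/kg → 0.000441 × 19000 / 9.8 = 0.86 mm
PW = 5.86 + 2.81 + 2.73 + 0.86 = 12.26 ≈ 12.3 mm.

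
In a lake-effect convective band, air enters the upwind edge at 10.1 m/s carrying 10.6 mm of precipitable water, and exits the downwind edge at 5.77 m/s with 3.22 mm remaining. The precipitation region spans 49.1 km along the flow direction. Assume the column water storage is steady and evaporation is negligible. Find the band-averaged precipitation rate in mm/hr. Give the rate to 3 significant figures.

Column moisture flux per unit crosswind length is F = V × PW.
Inflow: F_in = 10.1 × 10.6 = 107.06 mm·m/s
Outflow: F_out = 5.77 × 3.22 = 18.5794 mm·m/s
Steady-state rate R = (F_in − F_out)/L = (107.06 − 18.5794) / 49100 m = 1.802e-03 mm/s.
R = 1.802e-03 × 3600 = 6.49 mm/hr.

R ≈ 6.49 mm/hr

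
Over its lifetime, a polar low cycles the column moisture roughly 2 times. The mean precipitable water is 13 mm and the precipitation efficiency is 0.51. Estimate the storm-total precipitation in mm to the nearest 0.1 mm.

precipitation ≈ 13.3 mm

Each cycle deposits ε × PW = 0.51 × 13 = 6.63 mm.
Over 2 cycles: 2 × 6.63 = 13.3 mm.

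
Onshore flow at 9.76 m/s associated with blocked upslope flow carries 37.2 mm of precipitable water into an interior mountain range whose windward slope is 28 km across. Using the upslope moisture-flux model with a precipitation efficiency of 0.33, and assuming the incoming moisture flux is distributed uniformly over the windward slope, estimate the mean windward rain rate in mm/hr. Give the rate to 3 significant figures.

R ≈ 15.4 mm/hr

Incoming column moisture flux per unit ridge length: F = V × PW = 9.76 × 37.2 = 363.072 mm·m/s.
Spread over the 28 km slope with efficiency ε = 0.33: R = ε·F/W = 0.33 × 363.072 / 28000 m = 4.279e-03 mm/s.
R = 4.279e-03 × 3600 = 15.4 mm/hr.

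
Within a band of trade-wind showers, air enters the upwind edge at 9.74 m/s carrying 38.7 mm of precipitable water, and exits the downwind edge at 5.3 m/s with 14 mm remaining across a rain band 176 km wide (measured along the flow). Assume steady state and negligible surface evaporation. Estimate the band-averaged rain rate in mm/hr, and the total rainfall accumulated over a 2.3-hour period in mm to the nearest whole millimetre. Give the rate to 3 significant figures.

Column moisture flux per unit crosswind length is F = V × PW.
Inflow: F_in = 9.74 × 38.7 = 376.938 mm·m/s
Outflow: F_out = 5.3 × 14 = 74.2 mm·m/s
Steady-state rate R = (F_in − F_out)/L = (376.938 − 74.2) / 176000 m = 1.720e-03 mm/s.
R = 1.720e-03 × 3600 = 6.19 mm/hr.
Over 2.3 h: total = 6.19 × 2.3 = 14.237 ≈ 14 mm.

R ≈ 6.19 mm/hr; total ≈ 14 mm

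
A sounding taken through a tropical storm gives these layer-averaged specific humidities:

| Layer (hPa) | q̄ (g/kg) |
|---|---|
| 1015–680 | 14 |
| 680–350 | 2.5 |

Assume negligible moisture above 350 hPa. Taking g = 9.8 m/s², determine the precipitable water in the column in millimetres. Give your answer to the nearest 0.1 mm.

PW ≈ 56.3 mm

Precipitable water is the column-integrated vapour mass per unit area: PW = (1/g) Σ q̄ Δp, with q in kg/kg and Δp in Pa (1 kg/m² of water = 1 mm).
Layer 1015–680 hPa: Δp = 335 hPa = 33500 Pa, q̄ = 0.014 kg/kg → 0.014 × 33500 / 9.8 = 47.86 mm
Layer 680–350 hPa: Δp = 330 hPa = 33000 Pa, q̄ = 0.0025 kg/kg → 0.0025 × 33000 / 9.8 = 8.42 mm
PW = 47.86 + 8.42 = 56.28 ≈ 56.3 mm.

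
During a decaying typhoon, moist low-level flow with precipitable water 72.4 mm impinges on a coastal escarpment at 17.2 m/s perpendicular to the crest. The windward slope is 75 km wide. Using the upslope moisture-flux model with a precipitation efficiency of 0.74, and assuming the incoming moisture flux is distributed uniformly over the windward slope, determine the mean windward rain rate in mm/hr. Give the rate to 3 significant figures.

Incoming column moisture flux per unit ridge length: F = V × PW = 17.2 × 72.4 = 1245.28 mm·m/s.
Spread over the 75 km slope with efficiency ε = 0.74: R = ε·F/W = 0.74 × 1245.28 / 75000 m = 1.229e-02 mm/s.
R = 1.229e-02 × 3600 = 44.2 mm/hr.

R ≈ 44.2 mm/hr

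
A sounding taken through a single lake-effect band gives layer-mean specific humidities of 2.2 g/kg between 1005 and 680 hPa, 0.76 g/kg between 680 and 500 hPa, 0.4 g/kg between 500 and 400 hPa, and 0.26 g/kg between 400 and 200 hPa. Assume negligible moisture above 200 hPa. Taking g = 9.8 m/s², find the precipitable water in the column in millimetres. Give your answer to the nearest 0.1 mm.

PW ≈ 9.6 mm

Precipitable water is the column-integrated vapour mass per unit area: PW = (1/g) Σ q̄ Δp, with q in kg/kg and Δp in Pa (1 kg/m² of water = 1 mm).
Layer 1005–680 hPa: Δp = 325 hPa = 32500 Pa, q̄ = 0.0022 kg/kg → 0.0022 × 32500 / 9.8 = 7.30 mm
Layer 680–500 hPa: Δp = 180 hPa = 18000 Pa, q̄ = 0.00076 kg/kg → 0.00076 × 18000 / 9.8 = 1.40 mm
Layer 500–400 hPa: Δp = 100 hPa = 10000 Pa, q̄ = 0.0004 kg/kg → 0.0004 × 10000 / 9.8 = 0.41 mm
Layer 400–200 hPa: Δp = 200 hPa = 20000 Pa, q̄ = 0.00026 kg/kg → 0.00026 × 20000 / 9.8 = 0.53 mm
PW = 7.30 + 1.40 + 0.41 + 0.53 = 9.64 ≈ 9.6 mm.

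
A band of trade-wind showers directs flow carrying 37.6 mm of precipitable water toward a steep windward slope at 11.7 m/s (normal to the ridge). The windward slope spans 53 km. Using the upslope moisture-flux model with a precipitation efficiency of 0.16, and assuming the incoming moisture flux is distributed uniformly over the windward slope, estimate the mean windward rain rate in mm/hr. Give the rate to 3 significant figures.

Incoming column moisture flux per unit ridge length: F = V × PW = 11.7 × 37.6 = 439.92 mm·m/s.
Spread over the 53 km slope with efficiency ε = 0.16: R = ε·F/W = 0.16 × 439.92 / 53000 m = 1.328e-03 mm/s.
R = 1.328e-03 × 3600 = 4.78 mm/hr.

R ≈ 4.78 mm/hr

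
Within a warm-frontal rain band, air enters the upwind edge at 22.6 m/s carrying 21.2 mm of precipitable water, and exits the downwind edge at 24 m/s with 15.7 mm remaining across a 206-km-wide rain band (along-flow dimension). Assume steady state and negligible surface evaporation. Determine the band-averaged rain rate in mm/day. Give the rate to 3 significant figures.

R ≈ 42.9 mm/day

Column moisture flux per unit crosswind length is F = V × PW.
Inflow: F_in = 22.6 × 21.2 = 479.12 mm·m/s
Outflow: F_out = 24 × 15.7 = 376.8 mm·m/s
Steady-state rate R = (F_in − F_out)/L = (479.12 − 376.8) / 206000 m = 4.967e-04 mm/s.
R = 4.967e-04 × 3600 × 24 = 42.9 mm/day.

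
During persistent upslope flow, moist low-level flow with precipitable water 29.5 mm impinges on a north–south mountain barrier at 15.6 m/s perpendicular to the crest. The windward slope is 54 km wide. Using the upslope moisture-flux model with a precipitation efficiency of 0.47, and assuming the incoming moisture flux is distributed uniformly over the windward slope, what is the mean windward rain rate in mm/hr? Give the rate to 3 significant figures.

R ≈ 14.4 mm/hr

Incoming column moisture flux per unit ridge length: F = V × PW = 15.6 × 29.5 = 460.2 mm·m/s.
Spread over the 54 km slope with efficiency ε = 0.47: R = ε·F/W = 0.47 × 460.2 / 54000 m = 4.005e-03 mm/s.
R = 4.005e-03 × 3600 = 14.4 mm/hr.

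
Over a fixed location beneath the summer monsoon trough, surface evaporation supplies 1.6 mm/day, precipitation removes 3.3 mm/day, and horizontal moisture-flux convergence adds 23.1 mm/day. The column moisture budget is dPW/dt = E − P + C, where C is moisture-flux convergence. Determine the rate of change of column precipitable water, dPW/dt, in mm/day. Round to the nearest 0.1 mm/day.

dPW/dt = E − P + C = 1.6 − 3.3 + (23.1) = 21.4 mm/day.

dPW/dt ≈ 21.4 mm/day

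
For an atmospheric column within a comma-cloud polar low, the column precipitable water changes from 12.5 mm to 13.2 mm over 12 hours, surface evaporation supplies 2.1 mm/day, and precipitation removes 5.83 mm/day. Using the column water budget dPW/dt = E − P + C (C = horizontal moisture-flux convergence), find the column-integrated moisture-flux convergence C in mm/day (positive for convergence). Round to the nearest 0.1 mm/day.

dPW/dt = (13.2 − 12.5) mm / (12/24 day) = +1.400 mm/day.
C = dPW/dt − E + P = (+1.400) − 2.1 + 5.83 = 5.1 mm/day.

C ≈ 5.1 mm/day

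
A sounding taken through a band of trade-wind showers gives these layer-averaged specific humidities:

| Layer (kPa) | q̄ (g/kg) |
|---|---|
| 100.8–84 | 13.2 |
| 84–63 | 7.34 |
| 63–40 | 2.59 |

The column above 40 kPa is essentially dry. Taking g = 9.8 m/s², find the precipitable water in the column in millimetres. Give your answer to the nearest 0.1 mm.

PW ≈ 44.4 mm

Precipitable water is the column-integrated vapour mass per unit area: PW = (1/g) Σ q̄ Δp, with q in kg/kg and Δp in Pa (1 kg/m² of water = 1 mm).
Layer 100.8–84 kPa: Δp = 168 hPa = 16800 Pa, q̄ = 0.0132 kg/kg → 0.0132 × 16800 / 9.8 = 22.63 mm
Layer 84–63 kPa: Δp = 210 hPa = 21000 Pa, q̄ = 0.00734 kg/kg → 0.00734 × 21000 / 9.8 = 15.73 mm
Layer 63–40 kPa: Δp = 230 hPa = 23000 Pa, q̄ = 0.00259 kg/kg → 0.00259 × 23000 / 9.8 = 6.08 mm
PW = 22.63 + 15.73 + 6.08 = 44.44 ≈ 44.4 mm.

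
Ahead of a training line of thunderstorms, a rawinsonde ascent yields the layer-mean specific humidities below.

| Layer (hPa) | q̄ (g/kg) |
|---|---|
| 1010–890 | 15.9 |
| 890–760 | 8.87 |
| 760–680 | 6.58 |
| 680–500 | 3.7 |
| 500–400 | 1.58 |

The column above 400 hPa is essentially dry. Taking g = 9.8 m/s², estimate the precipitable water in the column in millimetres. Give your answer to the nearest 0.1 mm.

Precipitable water is the column-integrated vapour mass per unit area: PW = (1/g) Σ q̄ Δp, with q in kg/kg and Δp in Pa (1 kg/m² of water = 1 mm).
Layer 1010–890 hPa: Δp = 120 hPa = 12000 Pa, q̄ = 0.0159 kg/kg → 0.0159 × 12000 / 9.8 = 19.47 mm
Layer 890–760 hPa: Δp = 130 hPa = 13000 Pa, q̄ = 0.00887 kg/kg → 0.00887 × 13000 / 9.8 = 11.77 mm
Layer 760–680 hPa: Δp = 80 hPa = 8000 Pa, q̄ = 0.00658 kg/kg → 0.00658 × 8000 / 9.8 = 5.37 mm
Layer 680–500 hPa: Δp = 180 hPa = 18000 Pa, q̄ = 0.0037 kg/kg → 0.0037 × 18000 / 9.8 = 6.80 mm
Layer 500–400 hPa: Δp = 100 hPa = 10000 Pa, q̄ = 0.00158 kg/kg → 0.00158 × 10000 / 9.8 = 1.61 mm
PW = 19.47 + 11.77 + 5.37 + 6.80 + 1.61 = 45.02 ≈ 45.0 mm.

PW ≈ 45.0 mm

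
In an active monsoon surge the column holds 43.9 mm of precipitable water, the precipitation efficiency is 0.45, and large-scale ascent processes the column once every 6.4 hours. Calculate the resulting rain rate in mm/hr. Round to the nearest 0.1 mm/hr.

R ≈ 3.1 mm/hr

Each overturning extracts ε × PW = 0.45 × 43.9 = 19.755 mm.
Rate = ε·PW / τ = 19.755 / 6.4 h = 3.1 mm/hr.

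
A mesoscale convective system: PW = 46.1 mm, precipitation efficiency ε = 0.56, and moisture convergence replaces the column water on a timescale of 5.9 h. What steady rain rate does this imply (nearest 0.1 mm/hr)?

R ≈ 4.4 mm/hr

Each overturning extracts ε × PW = 0.56 × 46.1 = 25.816 mm.
Rate = ε·PW / τ = 25.816 / 5.9 h = 4.4 mm/hr.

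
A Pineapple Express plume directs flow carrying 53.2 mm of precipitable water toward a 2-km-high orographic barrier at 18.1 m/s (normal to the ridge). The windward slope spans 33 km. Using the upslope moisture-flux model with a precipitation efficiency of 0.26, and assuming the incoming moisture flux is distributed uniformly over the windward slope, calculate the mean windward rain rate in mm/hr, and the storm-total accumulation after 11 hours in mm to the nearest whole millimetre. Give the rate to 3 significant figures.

Incoming column moisture flux per unit ridge length: F = V × PW = 18.1 × 53.2 = 962.92 mm·m/s.
Spread over the 33 km slope with efficiency ε = 0.26: R = ε·F/W = 0.26 × 962.92 / 33000 m = 7.587e-03 mm/s.
R = 7.587e-03 × 3600 = 27.3 mm/hr.
Over 11 h: total = 27.3 × 11 = 300.3 ≈ 300 mm.

R ≈ 27.3 mm/hr; total ≈ 300 mm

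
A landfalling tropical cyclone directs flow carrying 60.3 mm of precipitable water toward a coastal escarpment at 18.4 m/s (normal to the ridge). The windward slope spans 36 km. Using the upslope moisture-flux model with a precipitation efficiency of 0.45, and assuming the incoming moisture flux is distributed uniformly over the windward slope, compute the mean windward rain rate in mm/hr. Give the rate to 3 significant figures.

Incoming column moisture flux per unit ridge length: F = V × PW = 18.4 × 60.3 = 1109.52 mm·m/s.
Spread over the 36 km slope with efficiency ε = 0.45: R = ε·F/W = 0.45 × 1109.52 / 36000 m = 1.387e-02 mm/s.
R = 1.387e-02 × 3600 = 49.9 mm/hr.

R ≈ 49.9 mm/hr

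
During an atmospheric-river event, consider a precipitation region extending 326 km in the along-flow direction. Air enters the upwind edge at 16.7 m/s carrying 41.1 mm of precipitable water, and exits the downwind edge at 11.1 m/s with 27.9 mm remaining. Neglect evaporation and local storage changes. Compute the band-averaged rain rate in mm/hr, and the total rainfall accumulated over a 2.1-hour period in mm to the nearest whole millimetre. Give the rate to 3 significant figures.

R ≈ 4.16 mm/hr; total ≈ 9 mm

Column moisture flux per unit crosswind length is F = V × PW.
Inflow: F_in = 16.7 × 41.1 = 686.37 mm·m/s
Outflow: F_out = 11.1 × 27.9 = 309.69 mm·m/s
Steady-state rate R = (F_in − F_out)/L = (686.37 − 309.69) / 326000 m = 1.155e-03 mm/s.
R = 1.155e-03 × 3600 = 4.16 mm/hr.
Over 2.1 h: total = 4.16 × 2.1 = 8.736 ≈ 9 mm.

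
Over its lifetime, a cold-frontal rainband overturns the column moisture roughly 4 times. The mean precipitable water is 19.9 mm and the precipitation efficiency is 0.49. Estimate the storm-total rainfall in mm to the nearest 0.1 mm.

Each cycle deposits ε × PW = 0.49 × 19.9 = 9.751 mm.
Over 4 cycles: 4 × 9.751 = 39.0 mm.

rainfall ≈ 39.0 mm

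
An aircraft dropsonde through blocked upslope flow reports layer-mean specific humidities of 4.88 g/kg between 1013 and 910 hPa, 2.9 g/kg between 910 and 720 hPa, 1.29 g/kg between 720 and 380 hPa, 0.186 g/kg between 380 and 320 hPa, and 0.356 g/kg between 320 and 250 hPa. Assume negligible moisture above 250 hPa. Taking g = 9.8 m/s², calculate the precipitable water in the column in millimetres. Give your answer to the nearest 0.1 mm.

Precipitable water is the column-integrated vapour mass per unit area: PW = (1/g) Σ q̄ Δp, with q in kg/kg and Δp in Pa (1 kg/m² of water = 1 mm).
Layer 1013–910 hPa: Δp = 103 hPa = 10300 Pa, q̄ = 0.00488 kg/kg → 0.00488 × 10300 / 9.8 = 5.13 mm
Layer 910–720 hPa: Δp = 190 hPa = 19000 Pa, q̄ = 0.0029 kg/kg → 0.0029 × 19000 / 9.8 = 5.62 mm
Layer 720–380 hPa: Δp = 340 hPa = 34000 Pa, q̄ = 0.00129 kg/kg → 0.00129 × 34000 / 9.8 = 4.48 mm
Layer 380–320 hPa: Δp = 60 hPa = 6000 Pa, q̄ = 0.000186 kg/kg → 0.000186 × 6000 / 9.8 = 0.11 mm
Layer 320–250 hPa: Δp = 70 hPa = 7000 Pa, q̄ = 0.000356 kg/kg → 0.000356 × 7000 / 9.8 = 0.25 mm
PW = 5.13 + 5.62 + 4.48 + 0.11 + 0.25 = 15.59 ≈ 15.6 mm.

PW ≈ 15.6 mm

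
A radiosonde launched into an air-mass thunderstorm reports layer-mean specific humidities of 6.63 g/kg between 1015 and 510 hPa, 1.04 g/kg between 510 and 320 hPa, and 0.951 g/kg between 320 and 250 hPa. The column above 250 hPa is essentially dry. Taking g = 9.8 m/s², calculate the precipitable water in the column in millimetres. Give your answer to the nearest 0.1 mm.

PW ≈ 36.9 mm

Precipitable water is the column-integrated vapour mass per unit area: PW = (1/g) Σ q̄ Δp, with q in kg/kg and Δp in Pa (1 kg/m² of water = 1 mm).
Layer 1015–510 hPa: Δp = 505 hPa = 50500 Pa, q̄ = 0.00663 kg/kg → 0.00663 × 50500 / 9.8 = 34.16 mm
Layer 510–320 hPa: Δp = 190 hPa = 19000 Pa, q̄ = 0.00104 kg/kg → 0.00104 × 19000 / 9.8 = 2.02 mm
Layer 320–250 hPa: Δp = 70 hPa = 7000 Pa, q̄ = 0.000951 kg/kg → 0.000951 × 7000 / 9.8 = 0.68 mm
PW = 34.16 + 2.02 + 0.68 = 36.86 ≈ 36.9 mm.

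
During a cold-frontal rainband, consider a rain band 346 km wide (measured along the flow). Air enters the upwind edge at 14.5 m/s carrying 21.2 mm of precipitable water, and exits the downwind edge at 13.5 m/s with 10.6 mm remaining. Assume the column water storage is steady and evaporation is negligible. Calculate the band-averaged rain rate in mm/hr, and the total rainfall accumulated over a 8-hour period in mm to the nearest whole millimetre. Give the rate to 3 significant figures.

Column moisture flux per unit crosswind length is F = V × PW.
Inflow: F_in = 14.5 × 21.2 = 307.4 mm·m/s
Outflow: F_out = 13.5 × 10.6 = 143.1 mm·m/s
Steady-state rate R = (F_in − F_out)/L = (307.4 − 143.1) / 346000 m = 4.749e-04 mm/s.
R = 4.749e-04 × 3600 = 1.71 mm/hr.
Over 8 h: total = 1.71 × 8 = 13.68 ≈ 14 mm.

R ≈ 1.71 mm/hr; total ≈ 14 mm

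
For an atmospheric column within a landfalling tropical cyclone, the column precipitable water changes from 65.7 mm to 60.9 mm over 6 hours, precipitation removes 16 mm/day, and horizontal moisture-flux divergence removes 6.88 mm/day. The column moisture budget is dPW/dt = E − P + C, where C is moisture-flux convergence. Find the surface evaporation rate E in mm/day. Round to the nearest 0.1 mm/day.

E ≈ 3.7 mm/day

dPW/dt = (60.9 − 65.7) mm / (6/24 day) = -19.200 mm/day.
E = dPW/dt + P − C = (-19.200) + 16 − (-6.88) = 3.7 mm/day.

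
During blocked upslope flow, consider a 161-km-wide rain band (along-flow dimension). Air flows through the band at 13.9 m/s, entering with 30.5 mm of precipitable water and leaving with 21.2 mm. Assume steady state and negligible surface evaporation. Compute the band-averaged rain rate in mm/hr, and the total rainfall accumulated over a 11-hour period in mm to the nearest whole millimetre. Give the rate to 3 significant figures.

Column moisture flux per unit crosswind length is F = V × PW.
Inflow: F_in = 13.9 × 30.5 = 423.95 mm·m/s
Outflow: F_out = 13.9 × 21.2 = 294.68 mm·m/s
Steady-state rate R = (F_in − F_out)/L = (423.95 − 294.68) / 161000 m = 8.029e-04 mm/s.
R = 8.029e-04 × 3600 = 2.89 mm/hr.
Over 11 h: total = 2.89 × 11 = 31.79 ≈ 32 mm.

R ≈ 2.89 mm/hr; total ≈ 32 mm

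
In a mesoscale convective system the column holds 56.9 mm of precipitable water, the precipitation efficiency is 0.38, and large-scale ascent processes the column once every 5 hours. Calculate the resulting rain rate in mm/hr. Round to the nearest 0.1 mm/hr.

R ≈ 4.3 mm/hr

Each overturning extracts ε × PW = 0.38 × 56.9 = 21.622 mm.
Rate = ε·PW / τ = 21.622 / 5 h = 4.3 mm/hr.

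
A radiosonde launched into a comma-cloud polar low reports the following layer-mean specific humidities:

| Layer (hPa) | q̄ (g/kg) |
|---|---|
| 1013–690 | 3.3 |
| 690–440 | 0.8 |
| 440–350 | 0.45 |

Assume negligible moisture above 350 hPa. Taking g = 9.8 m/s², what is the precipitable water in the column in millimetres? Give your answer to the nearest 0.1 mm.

PW ≈ 13.3 mm

Precipitable water is the column-integrated vapour mass per unit area: PW = (1/g) Σ q̄ Δp, with q in kg/kg and Δp in Pa (1 kg/m² of water = 1 mm).
Layer 1013–690 hPa: Δp = 323 hPa = 32300 Pa, q̄ = 0.0033 kg/kg → 0.0033 × 32300 / 9.8 = 10.88 mm
Layer 690–440 hPa: Δp = 250 hPa = 25000 Pa, q̄ = 0.0008 kg/kg → 0.0008 × 25000 / 9.8 = 2.04 mm
Layer 440–350 hPa: Δp = 90 hPa = 9000 Pa, q̄ = 0.00045 kg/kg → 0.00045 × 9000 / 9.8 = 0.41 mm
PW = 10.88 + 2.04 + 0.41 = 13.33 ≈ 13.3 mm.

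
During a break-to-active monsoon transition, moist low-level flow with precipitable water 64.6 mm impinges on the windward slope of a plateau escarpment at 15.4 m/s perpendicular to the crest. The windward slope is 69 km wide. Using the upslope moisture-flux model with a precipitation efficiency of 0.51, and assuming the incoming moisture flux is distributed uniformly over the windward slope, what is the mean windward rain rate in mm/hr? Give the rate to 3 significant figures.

R ≈ 26.5 mm/hr

Incoming column moisture flux per unit ridge length: F = V × PW = 15.4 × 64.6 = 994.84 mm·m/s.
Spread over the 69 km slope with efficiency ε = 0.51: R = ε·F/W = 0.51 × 994.84 / 69000 m = 7.353e-03 mm/s.
R = 7.353e-03 × 3600 = 26.5 mm/hr.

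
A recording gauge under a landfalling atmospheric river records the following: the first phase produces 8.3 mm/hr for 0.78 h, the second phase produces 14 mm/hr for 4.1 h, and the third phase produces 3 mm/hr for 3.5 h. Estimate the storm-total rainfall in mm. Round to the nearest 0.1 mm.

Total = Σ Rᵢ Δtᵢ = 8.3 × 0.78 + 14 × 4.1 + 3 × 3.5
      = 6.474 + 57.4 + 10.5 = 74.4 mm.

total ≈ 74.4 mm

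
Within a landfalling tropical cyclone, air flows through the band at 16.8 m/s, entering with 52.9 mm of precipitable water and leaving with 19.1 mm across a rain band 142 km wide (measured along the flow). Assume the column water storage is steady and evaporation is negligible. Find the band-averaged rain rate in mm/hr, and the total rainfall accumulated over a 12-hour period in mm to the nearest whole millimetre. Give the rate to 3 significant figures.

Column moisture flux per unit crosswind length is F = V × PW.
Inflow: F_in = 16.8 × 52.9 = 888.72 mm·m/s
Outflow: F_out = 16.8 × 19.1 = 320.88 mm·m/s
Steady-state rate R = (F_in − F_out)/L = (888.72 − 320.88) / 142000 m = 3.999e-03 mm/s.
R = 3.999e-03 × 3600 = 14.4 mm/hr.
Over 12 h: total = 14.4 × 12 = 172.8 ≈ 173 mm.

R ≈ 14.4 mm/hr; total ≈ 173 mm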